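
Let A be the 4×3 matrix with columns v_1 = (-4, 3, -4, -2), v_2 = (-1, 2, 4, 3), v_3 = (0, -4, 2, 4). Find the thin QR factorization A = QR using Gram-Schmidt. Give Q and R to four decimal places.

e_1 = v_1/‖v_1‖ = (-4, 3, -4, -2)/6.7082 = (-0.5963, 0.4472, -0.5963, -0.2981).
r_{12} = e_1·v_2 = -1.7889.
u_2 = v_2 + 1.7889·e_1 = (-2.0667, 2.8000, 2.9333, 2.4667).
‖u_2‖ = 5.1769, so e_2 = (-0.3992, 0.5409, 0.5666, 0.4765).
r_{13} = e_1·v_3 = -4.1740; r_{23} = e_2·v_3 = 0.8757.
u_3 = v_3 + 4.1740·e_1 − 0.8757·e_2 = (-2.1393, -2.6070, -0.9851, 2.3383).
‖u_3‖ = 4.2203, so e_3 = (-0.5069, -0.6177, -0.2334, 0.5541).

Q = [[-0.5963, -0.3992, -0.5069], [0.4472, 0.5409, -0.6177], [-0.5963, 0.5666, -0.2334], [-0.2981, 0.4765, 0.5541]], R = [[6.7082, -1.7889, -4.1740], [0.0000, 5.1769, 0.8757], [0.0000, 0.0000, 4.2203]]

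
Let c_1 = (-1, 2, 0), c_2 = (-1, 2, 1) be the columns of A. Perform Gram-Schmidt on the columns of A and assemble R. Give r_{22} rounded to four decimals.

r_{22} = 1.0000

c_1 = (-1, 2, 0); ‖c_1‖ = 2.2361, so q_1 = (-0.4472, 0.8944, 0.0000).
q_1·c_2 = (-0.4472)·(-1) + 0.8944·2 + 0.0000·1 = 2.2361.
u_2 = c_2 − 2.2361·q_1 = (0.0000, 0.0000, 1.0000).
r_{22} = ‖u_2‖ = 1.0000.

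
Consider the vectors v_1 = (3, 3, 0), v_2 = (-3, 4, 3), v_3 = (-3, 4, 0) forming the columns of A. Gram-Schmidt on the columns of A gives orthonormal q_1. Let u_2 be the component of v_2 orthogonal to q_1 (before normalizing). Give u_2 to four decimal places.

u_2 = (-3.5000, 3.5000, 3.0000)

q_1 = v_1/‖v_1‖ = (3, 3, 0)/4.2426 = (0.7071, 0.7071, 0.0000).
r_{12} = q_1·v_2 = 0.7071.
u_2 = v_2 − 0.7071·q_1 = (-3.5000, 3.5000, 3.0000).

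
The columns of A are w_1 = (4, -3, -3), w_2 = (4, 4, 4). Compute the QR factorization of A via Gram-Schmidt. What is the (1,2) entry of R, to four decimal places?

w_1 = (4, -3, -3); ‖w_1‖ = 5.8310, so q_1 = (0.6860, -0.5145, -0.5145).
r_{12} = q_1·w_2 = -1.3720.

r_{12} = -1.3720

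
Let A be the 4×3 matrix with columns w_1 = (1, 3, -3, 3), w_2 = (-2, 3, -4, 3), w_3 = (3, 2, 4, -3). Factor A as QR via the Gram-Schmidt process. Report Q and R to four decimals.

Q = [[0.1890, -0.9487, -0.1180], [0.5669, 0.0000, 0.8225], [-0.5669, -0.3162, 0.3540], [0.5669, 0.0000, -0.4291]], R = [[5.2915, 5.2915, -2.2678], [0.0000, 3.1623, -4.1110], [0.0000, 0.0000, 3.9946]]

e_1 = w_1/‖w_1‖ = (1, 3, -3, 3)/5.2915 = (0.1890, 0.5669, -0.5669, 0.5669).
r_{12} = e_1·w_2 = 5.2915.
u_2 = w_2 − 5.2915·e_1 = (-3.0000, 0.0000, -1.0000, 0.0000).
‖u_2‖ = 3.1623, so e_2 = (-0.9487, 0.0000, -0.3162, 0.0000).
r_{13} = e_1·w_3 = -2.2678; r_{23} = e_2·w_3 = -4.1110.
u_3 = w_3 + 2.2678·e_1 + 4.1110·e_2 = (-0.4714, 3.2857, 1.4143, -1.7143).
‖u_3‖ = 3.9946, so e_3 = (-0.1180, 0.8225, 0.3540, -0.4291).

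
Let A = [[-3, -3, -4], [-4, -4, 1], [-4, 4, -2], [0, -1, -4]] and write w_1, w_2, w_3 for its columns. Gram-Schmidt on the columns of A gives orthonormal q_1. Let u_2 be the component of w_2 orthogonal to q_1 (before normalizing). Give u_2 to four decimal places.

w_1 = (-3, -4, -4, 0); ‖w_1‖ = 6.4031, so q_1 = (-0.4685, -0.6247, -0.6247, 0.0000).
q_1·w_2 = (-0.4685)·(-3) + (-0.6247)·(-4) + (-0.6247)·4 + 0.0000·(-1) = 1.4056.
u_2 = w_2 − 1.4056·q_1 = (-2.3415, -3.1220, 4.8780, -1.0000).

u_2 = (-2.3415, -3.1220, 4.8780, -1.0000)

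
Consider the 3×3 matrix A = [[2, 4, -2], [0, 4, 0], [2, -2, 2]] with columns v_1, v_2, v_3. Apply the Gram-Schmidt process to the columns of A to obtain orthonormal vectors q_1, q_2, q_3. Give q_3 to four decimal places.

v_1 = (2, 0, 2); ‖v_1‖ = 2.8284, so q_1 = (0.7071, 0.0000, 0.7071).
q_1·v_2 = 0.7071·4 + 0.0000·4 + 0.7071·(-2) = 1.4142.
u_2 = v_2 − 1.4142·q_1 = (3.0000, 4.0000, -3.0000).
‖u_2‖ = 5.8310, so q_2 = (0.5145, 0.6860, -0.5145).
q_1·v_3 = 0.7071·(-2) + 0.0000·0 + 0.7071·2 = 0.0000; q_2·v_3 = 0.5145·(-2) + 0.6860·0 + (-0.5145)·2 = -2.0580.
u_3 = v_3 + 0.0000·q_1 + 2.0580·q_2 = (-0.9412, 1.4118, 0.9412).
‖u_3‖ = 1.9403, so q_3 = (-0.4851, 0.7276, 0.4851).

q_3 = (-0.4851, 0.7276, 0.4851)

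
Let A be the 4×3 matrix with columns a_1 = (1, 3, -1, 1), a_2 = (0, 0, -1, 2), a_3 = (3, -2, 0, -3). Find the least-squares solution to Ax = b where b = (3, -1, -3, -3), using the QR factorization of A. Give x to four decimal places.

a_1 = (1, 3, -1, 1); ‖a_1‖ = 3.4641, so q_1 = (0.2887, 0.8660, -0.2887, 0.2887).
q_1·a_2 = 0.2887·0 + 0.8660·0 + (-0.2887)·(-1) + 0.2887·2 = 0.8660.
u_2 = a_2 − 0.8660·q_1 = (-0.2500, -0.7500, -0.7500, 1.7500).
‖u_2‖ = 2.0616, so q_2 = (-0.1213, -0.3638, -0.3638, 0.8489).
q_1·a_3 = 0.2887·3 + 0.8660·(-2) + (-0.2887)·0 + 0.2887·(-3) = -1.7321; q_2·a_3 = (-0.1213)·3 + (-0.3638)·(-2) + (-0.3638)·0 + 0.8489·(-3) = -2.1828.
u_3 = a_3 + 1.7321·q_1 + 2.1828·q_2 = (3.2353, -1.2941, -1.2941, -0.6471).
‖u_3‖ = 3.7730, so q_3 = (0.8575, -0.3430, -0.3430, -0.1715).
Qᵀb = (0.0000, -1.4552, 4.4590).
Back-substitute: x_3 = 4.4590/3.7730 = 1.1818.
x_2 = (-1.4552 + 2.1828·1.1818)/2.0616 = 0.5455.
x_1 = (0.0000 − 0.8660·0.5455 + 1.7321·1.1818)/3.4641 = 0.4545.

x = (0.4545, 0.5455, 1.1818)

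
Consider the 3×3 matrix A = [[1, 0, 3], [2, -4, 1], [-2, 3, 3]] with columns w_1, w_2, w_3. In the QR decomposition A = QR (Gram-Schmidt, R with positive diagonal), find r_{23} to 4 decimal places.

r_{23} = 1.9189

q_1 = w_1/‖w_1‖ = (1, 2, -2)/3.0000 = (0.3333, 0.6667, -0.6667).
r_{12} = q_1·w_2 = -4.6667.
u_2 = w_2 + 4.6667·q_1 = (1.5556, -0.8889, -0.1111).
‖u_2‖ = 1.7951, so q_2 = (0.8666, -0.4952, -0.0619).
r_{23} = q_2·w_3 = 1.9189.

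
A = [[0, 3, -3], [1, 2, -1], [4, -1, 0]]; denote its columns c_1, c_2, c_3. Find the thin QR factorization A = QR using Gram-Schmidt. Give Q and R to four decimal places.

c_1 = (0, 1, 4); ‖c_1‖ = 4.1231, so q_1 = (0.0000, 0.2425, 0.9701).
q_1·c_2 = 0.0000·3 + 0.2425·2 + 0.9701·(-1) = -0.4851.
u_2 = c_2 + 0.4851·q_1 = (3.0000, 2.1176, -0.5294).
‖u_2‖ = 3.7101, so q_2 = (0.8086, 0.5708, -0.1427).
q_1·c_3 = 0.0000·(-3) + 0.2425·(-1) + 0.9701·0 = -0.2425; q_2·c_3 = 0.8086·(-3) + 0.5708·(-1) + (-0.1427)·0 = -2.9966.
u_3 = c_3 + 0.2425·q_1 + 2.9966·q_2 = (-0.5769, 0.7692, -0.1923).
‖u_3‖ = 0.9806, so q_3 = (-0.5883, 0.7845, -0.1961).

Q = [[0.0000, 0.8086, -0.5883], [0.2425, 0.5708, 0.7845], [0.9701, -0.1427, -0.1961]], R = [[4.1231, -0.4851, -0.2425], [0.0000, 3.7101, -2.9966], [0.0000, 0.0000, 0.9806]]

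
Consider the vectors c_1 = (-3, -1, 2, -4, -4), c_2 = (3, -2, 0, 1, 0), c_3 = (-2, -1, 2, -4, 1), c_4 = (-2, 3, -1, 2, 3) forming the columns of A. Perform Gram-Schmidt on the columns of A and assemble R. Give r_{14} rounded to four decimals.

r_{14} = -2.8014

c_1 = (-3, -1, 2, -4, -4); ‖c_1‖ = 6.7823, so e_1 = (-0.4423, -0.1474, 0.2949, -0.5898, -0.5898).
r_{14} = e_1·c_4 = -2.8014.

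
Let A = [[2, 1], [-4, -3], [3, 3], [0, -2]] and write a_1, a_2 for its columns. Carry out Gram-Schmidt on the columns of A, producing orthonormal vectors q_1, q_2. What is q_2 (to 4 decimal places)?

q_2 = (-0.2687, 0.0790, 0.2845, -0.9168)

q_1 = a_1/‖a_1‖ = (2, -4, 3, 0)/5.3852 = (0.3714, -0.7428, 0.5571, 0.0000).
r_{12} = q_1·a_2 = 4.2710.
u_2 = a_2 − 4.2710·q_1 = (-0.5862, 0.1724, 0.6207, -2.0000).
‖u_2‖ = 2.1814, so q_2 = (-0.2687, 0.0790, 0.2845, -0.9168).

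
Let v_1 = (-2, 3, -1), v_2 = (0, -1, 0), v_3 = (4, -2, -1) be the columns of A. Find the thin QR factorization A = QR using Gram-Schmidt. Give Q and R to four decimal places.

v_1 = (-2, 3, -1); ‖v_1‖ = 3.7417, so e_1 = (-0.5345, 0.8018, -0.2673).
e_1·v_2 = (-0.5345)·0 + 0.8018·(-1) + (-0.2673)·0 = -0.8018.
u_2 = v_2 + 0.8018·e_1 = (-0.4286, -0.3571, -0.2143).
‖u_2‖ = 0.5976, so e_2 = (-0.7171, -0.5976, -0.3586).
e_1·v_3 = (-0.5345)·4 + 0.8018·(-2) + (-0.2673)·(-1) = -3.4744; e_2·v_3 = (-0.7171)·4 + (-0.5976)·(-2) + (-0.3586)·(-1) = -1.3148.
u_3 = v_3 + 3.4744·e_1 + 1.3148·e_2 = (1.2000, 0.0000, -2.4000).
‖u_3‖ = 2.6833, so e_3 = (0.4472, 0.0000, -0.8944).

Q = [[-0.5345, -0.7171, 0.4472], [0.8018, -0.5976, 0.0000], [-0.2673, -0.3586, -0.8944]], R = [[3.7417, -0.8018, -3.4744], [0.0000, 0.5976, -1.3148], [0.0000, 0.0000, 2.6833]]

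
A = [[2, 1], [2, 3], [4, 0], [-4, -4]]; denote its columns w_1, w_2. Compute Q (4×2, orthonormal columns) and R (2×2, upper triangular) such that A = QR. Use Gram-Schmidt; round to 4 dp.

Q = [[0.3162, -0.0587], [0.3162, 0.5285], [0.6325, -0.7047], [-0.6325, -0.4698]], R = [[6.3246, 3.7947], [0.0000, 3.4059]]

e_1 = w_1/‖w_1‖ = (2, 2, 4, -4)/6.3246 = (0.3162, 0.3162, 0.6325, -0.6325).
r_{12} = e_1·w_2 = 3.7947.
u_2 = w_2 − 3.7947·e_1 = (-0.2000, 1.8000, -2.4000, -1.6000).
‖u_2‖ = 3.4059, so e_2 = (-0.0587, 0.5285, -0.7047, -0.4698).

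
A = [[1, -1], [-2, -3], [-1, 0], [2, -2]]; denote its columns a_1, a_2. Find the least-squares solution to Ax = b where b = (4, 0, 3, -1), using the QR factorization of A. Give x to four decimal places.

a_1 = (1, -2, -1, 2); ‖a_1‖ = 3.1623, so q_1 = (0.3162, -0.6325, -0.3162, 0.6325).
q_1·a_2 = 0.3162·(-1) + (-0.6325)·(-3) + (-0.3162)·0 + 0.6325·(-2) = 0.3162.
u_2 = a_2 − 0.3162·q_1 = (-1.1000, -2.8000, 0.1000, -2.2000).
‖u_2‖ = 3.7283, so q_2 = (-0.2950, -0.7510, 0.0268, -0.5901).
Qᵀb = (-0.3162, -0.5096).
Back-substitute: x_2 = -0.5096/3.7283 = -0.1367.
x_1 = (-0.3162 − 0.3162·(-0.1367))/3.1623 = -0.0863.

x = (-0.0863, -0.1367)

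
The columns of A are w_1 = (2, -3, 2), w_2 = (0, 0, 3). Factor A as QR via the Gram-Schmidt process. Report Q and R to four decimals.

Q = [[0.4851, -0.2691], [-0.7276, 0.4036], [0.4851, 0.8745]], R = [[4.1231, 1.4552], [0.0000, 2.6234]]

w_1 = (2, -3, 2); ‖w_1‖ = 4.1231, so e_1 = (0.4851, -0.7276, 0.4851).
e_1·w_2 = 0.4851·0 + (-0.7276)·0 + 0.4851·3 = 1.4552.
u_2 = w_2 − 1.4552·e_1 = (-0.7059, 1.0588, 2.2941).
‖u_2‖ = 2.6234, so e_2 = (-0.2691, 0.4036, 0.8745).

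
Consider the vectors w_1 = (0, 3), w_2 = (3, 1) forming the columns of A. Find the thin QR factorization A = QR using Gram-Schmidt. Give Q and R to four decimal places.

q_1 = w_1/‖w_1‖ = (0, 3)/3.0000 = (0.0000, 1.0000).
r_{12} = q_1·w_2 = 1.0000.
u_2 = w_2 − 1.0000·q_1 = (3.0000, 0.0000).
‖u_2‖ = 3.0000, so q_2 = (1.0000, 0.0000).

Q = [[0.0000, 1.0000], [1.0000, 0.0000]], R = [[3.0000, 1.0000], [0.0000, 3.0000]]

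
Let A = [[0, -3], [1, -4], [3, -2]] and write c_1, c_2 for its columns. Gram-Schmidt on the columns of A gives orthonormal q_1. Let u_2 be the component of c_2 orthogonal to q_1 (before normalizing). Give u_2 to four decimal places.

c_1 = (0, 1, 3); ‖c_1‖ = 3.1623, so q_1 = (0.0000, 0.3162, 0.9487).
q_1·c_2 = 0.0000·(-3) + 0.3162·(-4) + 0.9487·(-2) = -3.1623.
u_2 = c_2 + 3.1623·q_1 = (-3.0000, -3.0000, 1.0000).

u_2 = (-3.0000, -3.0000, 1.0000)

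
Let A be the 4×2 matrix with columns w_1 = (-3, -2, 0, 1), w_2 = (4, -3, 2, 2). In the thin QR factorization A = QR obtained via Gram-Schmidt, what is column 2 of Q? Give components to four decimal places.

e_2 = (0.5568, -0.6328, 0.3543, 0.4050)

w_1 = (-3, -2, 0, 1); ‖w_1‖ = 3.7417, so e_1 = (-0.8018, -0.5345, 0.0000, 0.2673).
e_1·w_2 = (-0.8018)·4 + (-0.5345)·(-3) + 0.0000·2 + 0.2673·2 = -1.0690.
u_2 = w_2 + 1.0690·e_1 = (3.1429, -3.5714, 2.0000, 2.2857).
‖u_2‖ = 5.6442, so e_2 = (0.5568, -0.6328, 0.3543, 0.4050).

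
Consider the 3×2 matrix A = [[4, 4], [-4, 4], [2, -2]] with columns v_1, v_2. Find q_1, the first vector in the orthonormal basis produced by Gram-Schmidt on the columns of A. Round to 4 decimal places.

q_1 = (0.6667, -0.6667, 0.3333)

q_1 = v_1/‖v_1‖ = (4, -4, 2)/6.0000 = (0.6667, -0.6667, 0.3333).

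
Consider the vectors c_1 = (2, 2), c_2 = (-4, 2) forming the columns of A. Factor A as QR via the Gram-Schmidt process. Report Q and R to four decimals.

q_1 = c_1/‖c_1‖ = (2, 2)/2.8284 = (0.7071, 0.7071).
r_{12} = q_1·c_2 = -1.4142.
u_2 = c_2 + 1.4142·q_1 = (-3.0000, 3.0000).
‖u_2‖ = 4.2426, so q_2 = (-0.7071, 0.7071).

Q = [[0.7071, -0.7071], [0.7071, 0.7071]], R = [[2.8284, -1.4142], [0.0000, 4.2426]]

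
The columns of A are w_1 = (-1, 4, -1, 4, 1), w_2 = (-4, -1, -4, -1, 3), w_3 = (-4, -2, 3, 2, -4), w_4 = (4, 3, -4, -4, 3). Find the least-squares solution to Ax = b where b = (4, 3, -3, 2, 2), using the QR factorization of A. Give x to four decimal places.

q_1 = w_1/‖w_1‖ = (-1, 4, -1, 4, 1)/5.9161 = (-0.1690, 0.6761, -0.1690, 0.6761, 0.1690).
r_{12} = q_1·w_2 = 0.5071.
u_2 = w_2 − 0.5071·q_1 = (-3.9143, -1.3429, -3.9143, -1.3429, 2.9143).
‖u_2‖ = 6.5378, so q_2 = (-0.5987, -0.2054, -0.5987, -0.2054, 0.4458).
r_{13} = q_1·w_3 = -0.5071; r_{23} = q_2·w_3 = -1.1843.
u_3 = w_3 + 0.5071·q_1 + 1.1843·q_2 = (-4.7948, -1.9004, 2.2052, 2.0996, -3.3864).
‖u_3‖ = 6.8804, so q_3 = (-0.6969, -0.2762, 0.3205, 0.3052, -0.4922).
r_{14} = q_1·w_4 = -0.1690; r_{24} = q_2·w_4 = 1.5427; r_{34} = q_3·w_4 = -7.5953.
u_4 = w_4 + 0.1690·q_1 − 1.5427·q_2 + 7.5953·q_3 = (-0.3979, 1.3333, -0.6706, -1.2511, -1.3973).
‖u_4‖ = 2.4297, so q_4 = (-0.1638, 0.5488, -0.2760, -0.5149, -0.5751).
Qᵀb = (3.5496, -0.7342, -4.9517, -0.3608).
Back-substitute: x_4 = -0.3608/2.4297 = -0.1485.
x_3 = (-4.9517 + 7.5953·(-0.1485))/6.8804 = -0.8836.
x_2 = (-0.7342 + 1.1843·(-0.8836) − 1.5427·(-0.1485))/6.5378 = -0.2373.
x_1 = (3.5496 − 0.5071·(-0.2373) + 0.5071·(-0.8836) + 0.1690·(-0.1485))/5.9161 = 0.5404.

x = (0.5404, -0.2373, -0.8836, -0.1485)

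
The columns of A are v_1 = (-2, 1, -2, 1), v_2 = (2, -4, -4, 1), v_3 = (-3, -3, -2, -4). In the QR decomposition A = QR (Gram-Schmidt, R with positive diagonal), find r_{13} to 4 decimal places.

e_1 = v_1/‖v_1‖ = (-2, 1, -2, 1)/3.1623 = (-0.6325, 0.3162, -0.6325, 0.3162).
r_{13} = e_1·v_3 = 0.9487.

r_{13} = 0.9487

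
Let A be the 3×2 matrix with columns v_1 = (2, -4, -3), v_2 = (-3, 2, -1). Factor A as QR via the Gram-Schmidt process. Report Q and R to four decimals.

Q = [[0.3714, -0.7150], [-0.7428, 0.1540], [-0.5571, -0.6820]], R = [[5.3852, -2.0426], [0.0000, 3.1349]]

e_1 = v_1/‖v_1‖ = (2, -4, -3)/5.3852 = (0.3714, -0.7428, -0.5571).
r_{12} = e_1·v_2 = -2.0426.
u_2 = v_2 + 2.0426·e_1 = (-2.2414, 0.4828, -2.1379).
‖u_2‖ = 3.1349, so e_2 = (-0.7150, 0.1540, -0.6820).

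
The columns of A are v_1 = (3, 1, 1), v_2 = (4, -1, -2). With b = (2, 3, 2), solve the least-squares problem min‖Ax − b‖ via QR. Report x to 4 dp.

x = (1.4800, -0.5867)

v_1 = (3, 1, 1); ‖v_1‖ = 3.3166, so e_1 = (0.9045, 0.3015, 0.3015).
e_1·v_2 = 0.9045·4 + 0.3015·(-1) + 0.3015·(-2) = 2.7136.
u_2 = v_2 − 2.7136·e_1 = (1.5455, -1.8182, -2.8182).
‖u_2‖ = 3.6927, so e_2 = (0.4185, -0.4924, -0.7632).
Qᵀb = (3.3166, -2.1664).
Back-substitute: x_2 = -2.1664/3.6927 = -0.5867.
x_1 = (3.3166 − 2.7136·(-0.5867))/3.3166 = 1.4800.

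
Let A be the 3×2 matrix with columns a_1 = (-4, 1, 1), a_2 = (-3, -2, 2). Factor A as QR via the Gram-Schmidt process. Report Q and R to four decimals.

a_1 = (-4, 1, 1); ‖a_1‖ = 4.2426, so q_1 = (-0.9428, 0.2357, 0.2357).
q_1·a_2 = (-0.9428)·(-3) + 0.2357·(-2) + 0.2357·2 = 2.8284.
u_2 = a_2 − 2.8284·q_1 = (-0.3333, -2.6667, 1.3333).
‖u_2‖ = 3.0000, so q_2 = (-0.1111, -0.8889, 0.4444).

Q = [[-0.9428, -0.1111], [0.2357, -0.8889], [0.2357, 0.4444]], R = [[4.2426, 2.8284], [0.0000, 3.0000]]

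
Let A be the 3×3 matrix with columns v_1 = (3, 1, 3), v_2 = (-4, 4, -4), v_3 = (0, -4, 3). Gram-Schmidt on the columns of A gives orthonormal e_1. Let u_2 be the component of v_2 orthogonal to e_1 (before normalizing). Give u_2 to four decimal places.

v_1 = (3, 1, 3); ‖v_1‖ = 4.3589, so e_1 = (0.6882, 0.2294, 0.6882).
e_1·v_2 = 0.6882·(-4) + 0.2294·4 + 0.6882·(-4) = -4.5883.
u_2 = v_2 + 4.5883·e_1 = (-0.8421, 5.0526, -0.8421).

u_2 = (-0.8421, 5.0526, -0.8421)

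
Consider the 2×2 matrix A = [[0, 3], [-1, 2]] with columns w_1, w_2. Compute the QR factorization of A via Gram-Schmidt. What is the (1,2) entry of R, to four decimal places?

r_{12} = -2.0000

e_1 = w_1/‖w_1‖ = (0, -1)/1.0000 = (0.0000, -1.0000).
r_{12} = e_1·w_2 = -2.0000.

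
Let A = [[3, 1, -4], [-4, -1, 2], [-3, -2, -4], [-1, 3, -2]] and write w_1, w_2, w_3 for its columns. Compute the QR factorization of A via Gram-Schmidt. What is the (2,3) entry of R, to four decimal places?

r_{23} = -0.6559

w_1 = (3, -4, -3, -1); ‖w_1‖ = 5.9161, so q_1 = (0.5071, -0.6761, -0.5071, -0.1690).
q_1·w_2 = 0.5071·1 + (-0.6761)·(-1) + (-0.5071)·(-2) + (-0.1690)·3 = 1.6903.
u_2 = w_2 − 1.6903·q_1 = (0.1429, 0.1429, -1.1429, 3.2857).
‖u_2‖ = 3.4847, so q_2 = (0.0410, 0.0410, -0.3280, 0.9429).
r_{23} = q_2·w_3 = -0.6559.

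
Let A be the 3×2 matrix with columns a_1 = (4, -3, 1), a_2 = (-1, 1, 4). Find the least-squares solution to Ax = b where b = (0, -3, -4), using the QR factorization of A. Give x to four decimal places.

x = (0.0719, -1.0436)

a_1 = (4, -3, 1); ‖a_1‖ = 5.0990, so q_1 = (0.7845, -0.5883, 0.1961).
q_1·a_2 = 0.7845·(-1) + (-0.5883)·1 + 0.1961·4 = -0.5883.
u_2 = a_2 + 0.5883·q_1 = (-0.5385, 0.6538, 4.1154).
‖u_2‖ = 4.2016, so q_2 = (-0.1282, 0.1556, 0.9795).
Qᵀb = (0.9806, -4.3847).
Back-substitute: x_2 = -4.3847/4.2016 = -1.0436.
x_1 = (0.9806 + 0.5883·(-1.0436))/5.0990 = 0.0719.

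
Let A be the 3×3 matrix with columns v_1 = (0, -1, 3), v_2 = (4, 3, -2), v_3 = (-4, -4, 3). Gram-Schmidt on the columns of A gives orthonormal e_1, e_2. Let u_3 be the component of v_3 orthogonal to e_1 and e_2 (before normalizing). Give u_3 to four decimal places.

v_1 = (0, -1, 3); ‖v_1‖ = 3.1623, so e_1 = (0.0000, -0.3162, 0.9487).
e_1·v_2 = 0.0000·4 + (-0.3162)·3 + 0.9487·(-2) = -2.8460.
u_2 = v_2 + 2.8460·e_1 = (4.0000, 2.1000, 0.7000).
‖u_2‖ = 4.5717, so e_2 = (0.8750, 0.4594, 0.1531).
e_1·v_3 = 0.0000·(-4) + (-0.3162)·(-4) + 0.9487·3 = 4.1110; e_2·v_3 = 0.8750·(-4) + 0.4594·(-4) + 0.1531·3 = -4.8779.
u_3 = v_3 − 4.1110·e_1 + 4.8779·e_2 = (0.2679, -0.4593, -0.1531).

u_3 = (0.2679, -0.4593, -0.1531)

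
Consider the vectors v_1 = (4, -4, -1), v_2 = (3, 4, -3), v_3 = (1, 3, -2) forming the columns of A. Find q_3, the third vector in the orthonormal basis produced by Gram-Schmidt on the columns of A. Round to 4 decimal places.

v_1 = (4, -4, -1); ‖v_1‖ = 5.7446, so q_1 = (0.6963, -0.6963, -0.1741).
q_1·v_2 = 0.6963·3 + (-0.6963)·4 + (-0.1741)·(-3) = -0.1741.
u_2 = v_2 + 0.1741·q_1 = (3.1212, 3.8788, -3.0303).
‖u_2‖ = 5.8284, so q_2 = (0.5355, 0.6655, -0.5199).
q_1·v_3 = 0.6963·1 + (-0.6963)·3 + (-0.1741)·(-2) = -1.0445; q_2·v_3 = 0.5355·1 + 0.6655·3 + (-0.5199)·(-2) = 3.5719.
u_3 = v_3 + 1.0445·q_1 − 3.5719·q_2 = (-0.1855, -0.1044, -0.3247).
‖u_3‖ = 0.3883, so q_3 = (-0.4779, -0.2688, -0.8363).

q_3 = (-0.4779, -0.2688, -0.8363)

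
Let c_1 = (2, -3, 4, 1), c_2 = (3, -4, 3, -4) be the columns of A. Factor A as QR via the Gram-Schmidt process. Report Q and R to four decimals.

Q = [[0.3651, 0.2417], [-0.5477, -0.2671], [0.7303, -0.0890], [0.1826, -0.9286]], R = [[5.4772, 4.7469], [0.0000, 5.2409]]

c_1 = (2, -3, 4, 1); ‖c_1‖ = 5.4772, so e_1 = (0.3651, -0.5477, 0.7303, 0.1826).
e_1·c_2 = 0.3651·3 + (-0.5477)·(-4) + 0.7303·3 + 0.1826·(-4) = 4.7469.
u_2 = c_2 − 4.7469·e_1 = (1.2667, -1.4000, -0.4667, -4.8667).
‖u_2‖ = 5.2409, so e_2 = (0.2417, -0.2671, -0.0890, -0.9286).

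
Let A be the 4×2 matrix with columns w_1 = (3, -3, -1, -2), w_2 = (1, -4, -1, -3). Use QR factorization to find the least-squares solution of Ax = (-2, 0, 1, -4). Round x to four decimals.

x = (-1.2482, 1.3504)

e_1 = w_1/‖w_1‖ = (3, -3, -1, -2)/4.7958 = (0.6255, -0.6255, -0.2085, -0.4170).
r_{12} = e_1·w_2 = 4.5873.
u_2 = w_2 − 4.5873·e_1 = (-1.8696, -1.1304, -0.0435, -1.0870).
‖u_2‖ = 2.4406, so e_2 = (-0.7660, -0.4632, -0.0178, -0.4454).
Qᵀb = (0.2085, 3.2957).
Back-substitute: x_2 = 3.2957/2.4406 = 1.3504.
x_1 = (0.2085 − 4.5873·1.3504)/4.7958 = -1.2482.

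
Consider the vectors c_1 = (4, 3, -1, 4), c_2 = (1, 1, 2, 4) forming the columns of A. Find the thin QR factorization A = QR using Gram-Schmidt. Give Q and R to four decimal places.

Q = [[0.6172, -0.2949], [0.4629, -0.1474], [-0.1543, 0.7372], [0.6172, 0.5898]], R = [[6.4807, 3.2404], [0.0000, 3.3912]]

q_1 = c_1/‖c_1‖ = (4, 3, -1, 4)/6.4807 = (0.6172, 0.4629, -0.1543, 0.6172).
r_{12} = q_1·c_2 = 3.2404.
u_2 = c_2 − 3.2404·q_1 = (-1.0000, -0.5000, 2.5000, 2.0000).
‖u_2‖ = 3.3912, so q_2 = (-0.2949, -0.1474, 0.7372, 0.5898).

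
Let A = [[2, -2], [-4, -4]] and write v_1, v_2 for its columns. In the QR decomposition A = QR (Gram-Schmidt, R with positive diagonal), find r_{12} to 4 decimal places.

q_1 = v_1/‖v_1‖ = (2, -4)/4.4721 = (0.4472, -0.8944).
r_{12} = q_1·v_2 = 2.6833.

r_{12} = 2.6833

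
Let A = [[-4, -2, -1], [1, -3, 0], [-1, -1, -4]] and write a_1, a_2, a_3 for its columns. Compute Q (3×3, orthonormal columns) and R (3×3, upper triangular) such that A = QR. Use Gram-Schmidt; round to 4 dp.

Q = [[-0.9428, -0.1925, 0.2722], [0.2357, -0.9623, 0.1361], [-0.2357, -0.1925, -0.9526]], R = [[4.2426, 1.4142, 1.8856], [0.0000, 3.4641, 0.9623], [0.0000, 0.0000, 3.5382]]

a_1 = (-4, 1, -1); ‖a_1‖ = 4.2426, so q_1 = (-0.9428, 0.2357, -0.2357).
q_1·a_2 = (-0.9428)·(-2) + 0.2357·(-3) + (-0.2357)·(-1) = 1.4142.
u_2 = a_2 − 1.4142·q_1 = (-0.6667, -3.3333, -0.6667).
‖u_2‖ = 3.4641, so q_2 = (-0.1925, -0.9623, -0.1925).
q_1·a_3 = (-0.9428)·(-1) + 0.2357·0 + (-0.2357)·(-4) = 1.8856; q_2·a_3 = (-0.1925)·(-1) + (-0.9623)·0 + (-0.1925)·(-4) = 0.9623.
u_3 = a_3 − 1.8856·q_1 − 0.9623·q_2 = (0.9630, 0.4815, -3.3704).
‖u_3‖ = 3.5382, so q_3 = (0.2722, 0.1361, -0.9526).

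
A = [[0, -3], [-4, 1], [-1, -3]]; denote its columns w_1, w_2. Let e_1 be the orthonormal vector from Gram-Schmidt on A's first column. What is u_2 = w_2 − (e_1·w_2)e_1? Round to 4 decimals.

w_1 = (0, -4, -1); ‖w_1‖ = 4.1231, so e_1 = (0.0000, -0.9701, -0.2425).
e_1·w_2 = 0.0000·(-3) + (-0.9701)·1 + (-0.2425)·(-3) = -0.2425.
u_2 = w_2 + 0.2425·e_1 = (-3.0000, 0.7647, -3.0588).

u_2 = (-3.0000, 0.7647, -3.0588)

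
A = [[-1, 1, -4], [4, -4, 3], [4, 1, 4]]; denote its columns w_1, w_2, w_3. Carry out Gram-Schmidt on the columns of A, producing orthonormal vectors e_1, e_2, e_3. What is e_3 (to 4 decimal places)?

e_1 = w_1/‖w_1‖ = (-1, 4, 4)/5.7446 = (-0.1741, 0.6963, 0.6963).
r_{12} = e_1·w_2 = -2.2630.
u_2 = w_2 + 2.2630·e_1 = (0.6061, -2.4242, 2.5758).
‖u_2‖ = 3.5887, so e_2 = (0.1689, -0.6755, 0.7177).
r_{13} = e_1·w_3 = 5.5705; r_{23} = e_2·w_3 = 0.1689.
u_3 = w_3 − 5.5705·e_1 − 0.1689·e_2 = (-3.0588, -0.7647, 0.0000).
‖u_3‖ = 3.1530, so e_3 = (-0.9701, -0.2425, 0.0000).

e_3 = (-0.9701, -0.2425, 0.0000)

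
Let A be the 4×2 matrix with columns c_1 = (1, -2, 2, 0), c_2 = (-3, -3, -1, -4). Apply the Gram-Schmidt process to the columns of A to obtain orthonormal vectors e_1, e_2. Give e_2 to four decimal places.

e_2 = (-0.5267, -0.4703, -0.2069, -0.6772)

e_1 = c_1/‖c_1‖ = (1, -2, 2, 0)/3.0000 = (0.3333, -0.6667, 0.6667, 0.0000).
r_{12} = e_1·c_2 = 0.3333.
u_2 = c_2 − 0.3333·e_1 = (-3.1111, -2.7778, -1.2222, -4.0000).
‖u_2‖ = 5.9067, so e_2 = (-0.5267, -0.4703, -0.2069, -0.6772).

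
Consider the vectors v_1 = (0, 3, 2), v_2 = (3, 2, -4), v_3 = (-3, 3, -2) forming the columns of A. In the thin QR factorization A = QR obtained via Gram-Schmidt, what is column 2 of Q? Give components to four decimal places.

e_2 = (0.5601, 0.4595, -0.6893)

e_1 = v_1/‖v_1‖ = (0, 3, 2)/3.6056 = (0.0000, 0.8321, 0.5547).
r_{12} = e_1·v_2 = -0.5547.
u_2 = v_2 + 0.5547·e_1 = (3.0000, 2.4615, -3.6923).
‖u_2‖ = 5.3565, so e_2 = (0.5601, 0.4595, -0.6893).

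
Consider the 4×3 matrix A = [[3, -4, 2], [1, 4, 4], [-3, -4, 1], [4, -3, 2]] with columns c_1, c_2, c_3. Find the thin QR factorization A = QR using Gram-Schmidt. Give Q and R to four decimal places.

Q = [[0.5071, -0.4462, 0.1858], [0.1690, 0.5693, 0.8041], [-0.5071, -0.6308, 0.5591], [0.6761, -0.2808, 0.0789]], R = [[5.9161, -1.3522, 2.5355], [0.0000, 7.4277, 0.1923], [0.0000, 0.0000, 4.3052]]

c_1 = (3, 1, -3, 4); ‖c_1‖ = 5.9161, so q_1 = (0.5071, 0.1690, -0.5071, 0.6761).
q_1·c_2 = 0.5071·(-4) + 0.1690·4 + (-0.5071)·(-4) + 0.6761·(-3) = -1.3522.
u_2 = c_2 + 1.3522·q_1 = (-3.3143, 4.2286, -4.6857, -2.0857).
‖u_2‖ = 7.4277, so q_2 = (-0.4462, 0.5693, -0.6308, -0.2808).
q_1·c_3 = 0.5071·2 + 0.1690·4 + (-0.5071)·1 + 0.6761·2 = 2.5355; q_2·c_3 = (-0.4462)·2 + 0.5693·4 + (-0.6308)·1 + (-0.2808)·2 = 0.1923.
u_3 = c_3 − 2.5355·q_1 − 0.1923·q_2 = (0.8001, 3.4619, 2.4070, 0.3397).
‖u_3‖ = 4.3052, so q_3 = (0.1858, 0.8041, 0.5591, 0.0789).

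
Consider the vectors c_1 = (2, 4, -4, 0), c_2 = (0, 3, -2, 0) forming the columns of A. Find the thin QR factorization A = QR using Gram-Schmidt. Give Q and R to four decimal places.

Q = [[0.3333, -0.8085], [0.6667, 0.5659], [-0.6667, 0.1617], [0.0000, 0.0000]], R = [[6.0000, 3.3333], [0.0000, 1.3744]]

c_1 = (2, 4, -4, 0); ‖c_1‖ = 6.0000, so q_1 = (0.3333, 0.6667, -0.6667, 0.0000).
q_1·c_2 = 0.3333·0 + 0.6667·3 + (-0.6667)·(-2) + 0.0000·0 = 3.3333.
u_2 = c_2 − 3.3333·q_1 = (-1.1111, 0.7778, 0.2222, 0.0000).
‖u_2‖ = 1.3744, so q_2 = (-0.8085, 0.5659, 0.1617, 0.0000).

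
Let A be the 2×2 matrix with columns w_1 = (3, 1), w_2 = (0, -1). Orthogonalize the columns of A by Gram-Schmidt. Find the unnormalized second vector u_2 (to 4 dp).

w_1 = (3, 1); ‖w_1‖ = 3.1623, so e_1 = (0.9487, 0.3162).
e_1·w_2 = 0.9487·0 + 0.3162·(-1) = -0.3162.
u_2 = w_2 + 0.3162·e_1 = (0.3000, -0.9000).

u_2 = (0.3000, -0.9000)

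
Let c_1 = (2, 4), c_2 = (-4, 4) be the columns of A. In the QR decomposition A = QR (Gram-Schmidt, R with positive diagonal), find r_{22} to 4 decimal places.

c_1 = (2, 4); ‖c_1‖ = 4.4721, so q_1 = (0.4472, 0.8944).
q_1·c_2 = 0.4472·(-4) + 0.8944·4 = 1.7889.
u_2 = c_2 − 1.7889·q_1 = (-4.8000, 2.4000).
r_{22} = ‖u_2‖ = 5.3666.

r_{22} = 5.3666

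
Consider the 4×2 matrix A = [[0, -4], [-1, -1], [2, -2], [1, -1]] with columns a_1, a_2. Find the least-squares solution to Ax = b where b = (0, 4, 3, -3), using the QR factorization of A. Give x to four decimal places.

x = (-0.4310, -0.3966)

e_1 = a_1/‖a_1‖ = (0, -1, 2, 1)/2.4495 = (0.0000, -0.4082, 0.8165, 0.4082).
r_{12} = e_1·a_2 = -1.6330.
u_2 = a_2 + 1.6330·e_1 = (-4.0000, -1.6667, -0.6667, -0.3333).
‖u_2‖ = 4.3970, so e_2 = (-0.9097, -0.3790, -0.1516, -0.0758).
Qᵀb = (-0.4082, -1.7436).
Back-substitute: x_2 = -1.7436/4.3970 = -0.3966.
x_1 = (-0.4082 + 1.6330·(-0.3966))/2.4495 = -0.4310.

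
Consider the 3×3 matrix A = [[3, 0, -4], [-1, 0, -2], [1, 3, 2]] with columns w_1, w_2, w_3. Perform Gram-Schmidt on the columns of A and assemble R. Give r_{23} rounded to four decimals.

q_1 = w_1/‖w_1‖ = (3, -1, 1)/3.3166 = (0.9045, -0.3015, 0.3015).
r_{12} = q_1·w_2 = 0.9045.
u_2 = w_2 − 0.9045·q_1 = (-0.8182, 0.2727, 2.7273).
‖u_2‖ = 2.8604, so q_2 = (-0.2860, 0.0953, 0.9535).
r_{23} = q_2·w_3 = 2.8604.

r_{23} = 2.8604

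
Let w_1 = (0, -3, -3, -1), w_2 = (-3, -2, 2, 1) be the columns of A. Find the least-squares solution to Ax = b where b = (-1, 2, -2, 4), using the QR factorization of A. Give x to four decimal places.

x = (-0.2141, -0.0674)

w_1 = (0, -3, -3, -1); ‖w_1‖ = 4.3589, so q_1 = (0.0000, -0.6882, -0.6882, -0.2294).
q_1·w_2 = 0.0000·(-3) + (-0.6882)·(-2) + (-0.6882)·2 + (-0.2294)·1 = -0.2294.
u_2 = w_2 + 0.2294·q_1 = (-3.0000, -2.1579, 1.8421, 0.9474).
‖u_2‖ = 4.2364, so q_2 = (-0.7081, -0.5094, 0.4348, 0.2236).
Qᵀb = (-0.9177, -0.2857).
Back-substitute: x_2 = -0.2857/4.2364 = -0.0674.
x_1 = (-0.9177 + 0.2294·(-0.0674))/4.3589 = -0.2141.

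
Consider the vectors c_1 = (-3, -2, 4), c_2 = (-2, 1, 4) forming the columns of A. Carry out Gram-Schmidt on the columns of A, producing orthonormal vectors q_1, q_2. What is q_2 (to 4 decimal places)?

c_1 = (-3, -2, 4); ‖c_1‖ = 5.3852, so q_1 = (-0.5571, -0.3714, 0.7428).
q_1·c_2 = (-0.5571)·(-2) + (-0.3714)·1 + 0.7428·4 = 3.7139.
u_2 = c_2 − 3.7139·q_1 = (0.0690, 2.3793, 1.2414).
‖u_2‖ = 2.6846, so q_2 = (0.0257, 0.8863, 0.4624).

q_2 = (0.0257, 0.8863, 0.4624)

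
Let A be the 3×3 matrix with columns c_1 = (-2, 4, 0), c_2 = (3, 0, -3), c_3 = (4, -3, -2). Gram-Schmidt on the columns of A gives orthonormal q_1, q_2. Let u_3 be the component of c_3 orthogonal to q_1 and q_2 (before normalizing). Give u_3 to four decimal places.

u_3 = (0.2222, 0.1111, 0.2222)

q_1 = c_1/‖c_1‖ = (-2, 4, 0)/4.4721 = (-0.4472, 0.8944, 0.0000).
r_{12} = q_1·c_2 = -1.3416.
u_2 = c_2 + 1.3416·q_1 = (2.4000, 1.2000, -3.0000).
‖u_2‖ = 4.0249, so q_2 = (0.5963, 0.2981, -0.7454).
r_{13} = q_1·c_3 = -4.4721; r_{23} = q_2·c_3 = 2.9814.
u_3 = c_3 + 4.4721·q_1 − 2.9814·q_2 = (0.2222, 0.1111, 0.2222).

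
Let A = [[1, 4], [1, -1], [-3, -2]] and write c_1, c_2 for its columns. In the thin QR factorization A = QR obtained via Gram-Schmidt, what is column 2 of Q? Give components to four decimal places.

c_1 = (1, 1, -3); ‖c_1‖ = 3.3166, so e_1 = (0.3015, 0.3015, -0.9045).
e_1·c_2 = 0.3015·4 + 0.3015·(-1) + (-0.9045)·(-2) = 2.7136.
u_2 = c_2 − 2.7136·e_1 = (3.1818, -1.8182, 0.4545).
‖u_2‖ = 3.6927, so e_2 = (0.8616, -0.4924, 0.1231).

e_2 = (0.8616, -0.4924, 0.1231)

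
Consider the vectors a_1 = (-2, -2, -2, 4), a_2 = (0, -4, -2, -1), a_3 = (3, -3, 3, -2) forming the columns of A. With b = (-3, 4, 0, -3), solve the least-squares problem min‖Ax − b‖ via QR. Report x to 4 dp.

x = (-1.0426, 0.1573, -0.9953)

a_1 = (-2, -2, -2, 4); ‖a_1‖ = 5.2915, so q_1 = (-0.3780, -0.3780, -0.3780, 0.7559).
q_1·a_2 = (-0.3780)·0 + (-0.3780)·(-4) + (-0.3780)·(-2) + 0.7559·(-1) = 1.5119.
u_2 = a_2 − 1.5119·q_1 = (0.5714, -3.4286, -1.4286, -2.1429).
‖u_2‖ = 4.3260, so q_2 = (0.1321, -0.7925, -0.3302, -0.4953).
q_1·a_3 = (-0.3780)·3 + (-0.3780)·(-3) + (-0.3780)·3 + 0.7559·(-2) = -2.6458; q_2·a_3 = 0.1321·3 + (-0.7925)·(-3) + (-0.3302)·3 + (-0.4953)·(-2) = 2.7739.
u_3 = a_3 + 2.6458·q_1 − 2.7739·q_2 = (1.6336, -1.8015, 2.9160, 1.3740).
‖u_3‖ = 4.0380, so q_3 = (0.4046, -0.4461, 0.7221, 0.3403).
Qᵀb = (-2.6458, -2.0804, -4.0191).
Back-substitute: x_3 = -4.0191/4.0380 = -0.9953.
x_2 = (-2.0804 − 2.7739·(-0.9953))/4.3260 = 0.1573.
x_1 = (-2.6458 − 1.5119·0.1573 + 2.6458·(-0.9953))/5.2915 = -1.0426.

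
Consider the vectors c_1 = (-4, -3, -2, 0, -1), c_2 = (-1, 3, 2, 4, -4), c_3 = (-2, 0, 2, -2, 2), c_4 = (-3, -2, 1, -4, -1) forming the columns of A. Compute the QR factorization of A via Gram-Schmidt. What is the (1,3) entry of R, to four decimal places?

r_{13} = 0.3651

e_1 = c_1/‖c_1‖ = (-4, -3, -2, 0, -1)/5.4772 = (-0.7303, -0.5477, -0.3651, 0.0000, -0.1826).
r_{13} = e_1·c_3 = 0.3651.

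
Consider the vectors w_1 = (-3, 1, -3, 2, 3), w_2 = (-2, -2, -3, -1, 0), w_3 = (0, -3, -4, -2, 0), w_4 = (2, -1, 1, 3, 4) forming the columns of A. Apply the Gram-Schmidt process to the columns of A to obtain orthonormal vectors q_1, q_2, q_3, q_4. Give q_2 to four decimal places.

q_2 = (-0.2569, -0.6216, -0.5221, -0.4475, -0.2735)

w_1 = (-3, 1, -3, 2, 3); ‖w_1‖ = 5.6569, so q_1 = (-0.5303, 0.1768, -0.5303, 0.3536, 0.5303).
q_1·w_2 = (-0.5303)·(-2) + 0.1768·(-2) + (-0.5303)·(-3) + 0.3536·(-1) + 0.5303·0 = 1.9445.
u_2 = w_2 − 1.9445·q_1 = (-0.9688, -2.3438, -1.9688, -1.6875, -1.0312).
‖u_2‖ = 3.7708, so q_2 = (-0.2569, -0.6216, -0.5221, -0.4475, -0.2735).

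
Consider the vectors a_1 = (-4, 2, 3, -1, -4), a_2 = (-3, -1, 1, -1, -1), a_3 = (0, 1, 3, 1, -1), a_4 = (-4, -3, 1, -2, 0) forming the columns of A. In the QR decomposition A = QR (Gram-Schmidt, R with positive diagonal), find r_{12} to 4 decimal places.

a_1 = (-4, 2, 3, -1, -4); ‖a_1‖ = 6.7823, so e_1 = (-0.5898, 0.2949, 0.4423, -0.1474, -0.5898).
r_{12} = e_1·a_2 = 2.6540.

r_{12} = 2.6540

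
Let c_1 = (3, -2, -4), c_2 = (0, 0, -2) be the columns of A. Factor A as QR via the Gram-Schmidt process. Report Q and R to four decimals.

c_1 = (3, -2, -4); ‖c_1‖ = 5.3852, so q_1 = (0.5571, -0.3714, -0.7428).
q_1·c_2 = 0.5571·0 + (-0.3714)·0 + (-0.7428)·(-2) = 1.4856.
u_2 = c_2 − 1.4856·q_1 = (-0.8276, 0.5517, -0.8966).
‖u_2‖ = 1.3391, so q_2 = (-0.6180, 0.4120, -0.6695).

Q = [[0.5571, -0.6180], [-0.3714, 0.4120], [-0.7428, -0.6695]], R = [[5.3852, 1.4856], [0.0000, 1.3391]]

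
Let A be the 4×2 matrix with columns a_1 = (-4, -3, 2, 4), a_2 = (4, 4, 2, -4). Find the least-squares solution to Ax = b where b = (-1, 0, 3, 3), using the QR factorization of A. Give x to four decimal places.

a_1 = (-4, -3, 2, 4); ‖a_1‖ = 6.7082, so q_1 = (-0.5963, -0.4472, 0.2981, 0.5963).
q_1·a_2 = (-0.5963)·4 + (-0.4472)·4 + 0.2981·2 + 0.5963·(-4) = -5.9628.
u_2 = a_2 + 5.9628·q_1 = (0.4444, 1.3333, 3.7778, -0.4444).
‖u_2‖ = 4.0552, so q_2 = (0.1096, 0.3288, 0.9316, -0.1096).
Qᵀb = (3.2796, 2.3564).
Back-substitute: x_2 = 2.3564/4.0552 = 0.5811.
x_1 = (3.2796 + 5.9628·0.5811)/6.7082 = 1.0054.

x = (1.0054, 0.5811)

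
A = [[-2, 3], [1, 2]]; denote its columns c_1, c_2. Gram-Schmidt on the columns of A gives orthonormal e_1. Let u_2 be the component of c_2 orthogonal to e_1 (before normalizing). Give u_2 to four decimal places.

u_2 = (1.4000, 2.8000)

c_1 = (-2, 1); ‖c_1‖ = 2.2361, so e_1 = (-0.8944, 0.4472).
e_1·c_2 = (-0.8944)·3 + 0.4472·2 = -1.7889.
u_2 = c_2 + 1.7889·e_1 = (1.4000, 2.8000).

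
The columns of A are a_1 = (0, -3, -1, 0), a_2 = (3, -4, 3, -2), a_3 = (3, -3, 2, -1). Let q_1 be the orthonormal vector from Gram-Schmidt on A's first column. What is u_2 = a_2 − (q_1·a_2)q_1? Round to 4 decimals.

u_2 = (3.0000, -1.3000, 3.9000, -2.0000)

a_1 = (0, -3, -1, 0); ‖a_1‖ = 3.1623, so q_1 = (0.0000, -0.9487, -0.3162, 0.0000).
q_1·a_2 = 0.0000·3 + (-0.9487)·(-4) + (-0.3162)·3 + 0.0000·(-2) = 2.8460.
u_2 = a_2 − 2.8460·q_1 = (3.0000, -1.3000, 3.9000, -2.0000).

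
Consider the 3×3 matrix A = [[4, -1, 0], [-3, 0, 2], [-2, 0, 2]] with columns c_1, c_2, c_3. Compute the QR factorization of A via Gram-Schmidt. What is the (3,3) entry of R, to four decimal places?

q_1 = c_1/‖c_1‖ = (4, -3, -2)/5.3852 = (0.7428, -0.5571, -0.3714).
r_{12} = q_1·c_2 = -0.7428.
u_2 = c_2 + 0.7428·q_1 = (-0.4483, -0.4138, -0.2759).
‖u_2‖ = 0.6695, so q_2 = (-0.6695, -0.6180, -0.4120).
r_{13} = q_1·c_3 = -1.8570; r_{23} = q_2·c_3 = -2.0601.
u_3 = c_3 + 1.8570·q_1 + 2.0601·q_2 = (0.0000, -0.3077, 0.4615).
r_{33} = ‖u_3‖ = 0.5547.

r_{33} = 0.5547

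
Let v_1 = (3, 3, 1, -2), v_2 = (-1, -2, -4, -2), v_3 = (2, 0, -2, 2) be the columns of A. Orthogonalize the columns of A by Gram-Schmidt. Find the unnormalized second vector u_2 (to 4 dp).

q_1 = v_1/‖v_1‖ = (3, 3, 1, -2)/4.7958 = (0.6255, 0.6255, 0.2085, -0.4170).
r_{12} = q_1·v_2 = -1.8766.
u_2 = v_2 + 1.8766·q_1 = (0.1739, -0.8261, -3.6087, -2.7826).

u_2 = (0.1739, -0.8261, -3.6087, -2.7826)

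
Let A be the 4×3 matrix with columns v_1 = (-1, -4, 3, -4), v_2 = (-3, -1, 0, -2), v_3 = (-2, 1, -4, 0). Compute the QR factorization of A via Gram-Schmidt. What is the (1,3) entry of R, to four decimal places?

r_{13} = -2.1602

q_1 = v_1/‖v_1‖ = (-1, -4, 3, -4)/6.4807 = (-0.1543, -0.6172, 0.4629, -0.6172).
r_{13} = q_1·v_3 = -2.1602.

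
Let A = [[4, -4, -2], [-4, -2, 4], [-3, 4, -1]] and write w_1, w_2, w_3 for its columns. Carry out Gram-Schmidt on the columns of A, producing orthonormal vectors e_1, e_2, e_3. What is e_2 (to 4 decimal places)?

w_1 = (4, -4, -3); ‖w_1‖ = 6.4031, so e_1 = (0.6247, -0.6247, -0.4685).
e_1·w_2 = 0.6247·(-4) + (-0.6247)·(-2) + (-0.4685)·4 = -3.1235.
u_2 = w_2 + 3.1235·e_1 = (-2.0488, -3.9512, 2.5366).
‖u_2‖ = 5.1229, so e_2 = (-0.3999, -0.7713, 0.4951).

e_2 = (-0.3999, -0.7713, 0.4951)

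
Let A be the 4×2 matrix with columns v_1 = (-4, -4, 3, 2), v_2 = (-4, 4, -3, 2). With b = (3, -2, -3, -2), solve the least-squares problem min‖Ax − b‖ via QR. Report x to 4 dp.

v_1 = (-4, -4, 3, 2); ‖v_1‖ = 6.7082, so q_1 = (-0.5963, -0.5963, 0.4472, 0.2981).
q_1·v_2 = (-0.5963)·(-4) + (-0.5963)·4 + 0.4472·(-3) + 0.2981·2 = -0.7454.
u_2 = v_2 + 0.7454·q_1 = (-4.4444, 3.5556, -2.6667, 2.2222).
‖u_2‖ = 6.6667, so q_2 = (-0.6667, 0.5333, -0.4000, 0.3333).
Qᵀb = (-2.5342, -2.5333).
Back-substitute: x_2 = -2.5333/6.6667 = -0.3800.
x_1 = (-2.5342 + 0.7454·(-0.3800))/6.7082 = -0.4200.

x = (-0.4200, -0.3800)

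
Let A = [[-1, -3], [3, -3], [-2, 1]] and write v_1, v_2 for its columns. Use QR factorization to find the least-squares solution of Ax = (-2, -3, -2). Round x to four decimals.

x = (0.2327, 0.7822)

v_1 = (-1, 3, -2); ‖v_1‖ = 3.7417, so q_1 = (-0.2673, 0.8018, -0.5345).
q_1·v_2 = (-0.2673)·(-3) + 0.8018·(-3) + (-0.5345)·1 = -2.1381.
u_2 = v_2 + 2.1381·q_1 = (-3.5714, -1.2857, -0.1429).
‖u_2‖ = 3.7985, so q_2 = (-0.9402, -0.3385, -0.0376).
Qᵀb = (-0.8018, 2.9711).
Back-substitute: x_2 = 2.9711/3.7985 = 0.7822.
x_1 = (-0.8018 + 2.1381·0.7822)/3.7417 = 0.2327.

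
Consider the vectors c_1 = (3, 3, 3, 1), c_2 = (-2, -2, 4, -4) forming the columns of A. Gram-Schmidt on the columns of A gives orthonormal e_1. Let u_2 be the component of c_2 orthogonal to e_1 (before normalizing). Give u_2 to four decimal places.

u_2 = (-1.5714, -1.5714, 4.4286, -3.8571)

c_1 = (3, 3, 3, 1); ‖c_1‖ = 5.2915, so e_1 = (0.5669, 0.5669, 0.5669, 0.1890).
e_1·c_2 = 0.5669·(-2) + 0.5669·(-2) + 0.5669·4 + 0.1890·(-4) = -0.7559.
u_2 = c_2 + 0.7559·e_1 = (-1.5714, -1.5714, 4.4286, -3.8571).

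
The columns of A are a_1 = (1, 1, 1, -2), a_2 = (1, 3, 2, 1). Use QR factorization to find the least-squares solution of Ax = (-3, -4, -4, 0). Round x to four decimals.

a_1 = (1, 1, 1, -2); ‖a_1‖ = 2.6458, so e_1 = (0.3780, 0.3780, 0.3780, -0.7559).
e_1·a_2 = 0.3780·1 + 0.3780·3 + 0.3780·2 + (-0.7559)·1 = 1.5119.
u_2 = a_2 − 1.5119·e_1 = (0.4286, 2.4286, 1.4286, 2.1429).
‖u_2‖ = 3.5657, so e_2 = (0.1202, 0.6811, 0.4006, 0.6010).
Qᵀb = (-4.1576, -4.6875).
Back-substitute: x_2 = -4.6875/3.5657 = -1.3146.
x_1 = (-4.1576 − 1.5119·(-1.3146))/2.6458 = -0.8202.

x = (-0.8202, -1.3146)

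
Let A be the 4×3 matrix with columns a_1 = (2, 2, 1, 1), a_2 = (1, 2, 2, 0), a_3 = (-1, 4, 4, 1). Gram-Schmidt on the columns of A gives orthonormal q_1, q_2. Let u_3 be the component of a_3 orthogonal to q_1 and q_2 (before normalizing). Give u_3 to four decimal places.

u_3 = (-1.7692, 0.8462, 0.0385, 1.8077)

a_1 = (2, 2, 1, 1); ‖a_1‖ = 3.1623, so q_1 = (0.6325, 0.6325, 0.3162, 0.3162).
q_1·a_2 = 0.6325·1 + 0.6325·2 + 0.3162·2 + 0.3162·0 = 2.5298.
u_2 = a_2 − 2.5298·q_1 = (-0.6000, 0.4000, 1.2000, -0.8000).
‖u_2‖ = 1.6125, so q_2 = (-0.3721, 0.2481, 0.7442, -0.4961).
q_1·a_3 = 0.6325·(-1) + 0.6325·4 + 0.3162·4 + 0.3162·1 = 3.4785; q_2·a_3 = (-0.3721)·(-1) + 0.2481·4 + 0.7442·4 + (-0.4961)·1 = 3.8451.
u_3 = a_3 − 3.4785·q_1 − 3.8451·q_2 = (-1.7692, 0.8462, 0.0385, 1.8077).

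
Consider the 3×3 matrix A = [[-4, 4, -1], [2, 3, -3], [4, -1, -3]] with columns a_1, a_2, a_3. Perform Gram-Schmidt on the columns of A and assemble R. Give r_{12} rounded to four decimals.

r_{12} = -2.3333

q_1 = a_1/‖a_1‖ = (-4, 2, 4)/6.0000 = (-0.6667, 0.3333, 0.6667).
r_{12} = q_1·a_2 = -2.3333.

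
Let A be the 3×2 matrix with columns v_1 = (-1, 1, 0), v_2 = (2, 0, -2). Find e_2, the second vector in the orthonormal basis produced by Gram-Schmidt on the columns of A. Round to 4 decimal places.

e_2 = (0.4082, 0.4082, -0.8165)

v_1 = (-1, 1, 0); ‖v_1‖ = 1.4142, so e_1 = (-0.7071, 0.7071, 0.0000).
e_1·v_2 = (-0.7071)·2 + 0.7071·0 + 0.0000·(-2) = -1.4142.
u_2 = v_2 + 1.4142·e_1 = (1.0000, 1.0000, -2.0000).
‖u_2‖ = 2.4495, so e_2 = (0.4082, 0.4082, -0.8165).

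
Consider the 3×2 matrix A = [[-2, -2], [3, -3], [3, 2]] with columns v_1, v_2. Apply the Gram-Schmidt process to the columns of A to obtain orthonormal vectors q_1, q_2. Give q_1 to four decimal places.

q_1 = (-0.4264, 0.6396, 0.6396)

v_1 = (-2, 3, 3); ‖v_1‖ = 4.6904, so q_1 = (-0.4264, 0.6396, 0.6396).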